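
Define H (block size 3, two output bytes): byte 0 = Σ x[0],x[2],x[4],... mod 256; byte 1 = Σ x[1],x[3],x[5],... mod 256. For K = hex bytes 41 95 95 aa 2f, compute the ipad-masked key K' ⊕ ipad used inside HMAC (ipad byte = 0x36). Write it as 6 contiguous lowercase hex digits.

Key hex bytes 41 95 95 aa 2f is 5 bytes > B = 3, so hash it first: H(key) = 05 3f, then zero-pad to 3 bytes: K' = 05 3f 00.
XOR each byte with 0x36: 05⊕36=33, 3f⊕36=09, 00⊕36=36.

330936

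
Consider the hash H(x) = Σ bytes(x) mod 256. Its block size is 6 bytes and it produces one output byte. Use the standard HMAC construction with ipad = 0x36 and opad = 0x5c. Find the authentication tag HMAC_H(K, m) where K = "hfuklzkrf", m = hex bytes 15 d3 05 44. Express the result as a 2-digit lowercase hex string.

77

Key "hfuklzkrf" = 68 66 75 6b 6c 7a 6b 72 66 is 9 bytes > B = 6, so hash it first: H(key) = d7, then zero-pad to 6 bytes: K' = d7 00 00 00 00 00.
K' ⊕ ipad = e1 36 36 36 36 36.  K' ⊕ opad = 8b 5c 5c 5c 5c 5c.
Inner input = (K'⊕ipad) ∥ m = e1 36 36 36 36 36 ∥ 15 d3 05 44.
Inner hash: sum = 225+54+54+54+54+54+21+211+5+68 = 800; mod 256 = 32 → 20.
Outer input = (K'⊕opad) ∥ inner = 8b 5c 5c 5c 5c 5c ∥ 20.
Outer hash (tag): sum = 139+92+92+92+92+92+32 = 631; mod 256 = 119 → 77.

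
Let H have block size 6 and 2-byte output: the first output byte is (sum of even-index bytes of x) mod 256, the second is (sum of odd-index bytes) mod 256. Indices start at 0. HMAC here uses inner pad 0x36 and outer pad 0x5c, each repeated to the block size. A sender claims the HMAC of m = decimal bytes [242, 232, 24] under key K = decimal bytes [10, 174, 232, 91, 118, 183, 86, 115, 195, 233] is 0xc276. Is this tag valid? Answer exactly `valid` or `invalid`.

valid

Key decimal bytes [10, 174, 232, 91, 118, 183, 86, 115, 195, 233] = 0a ae e8 5b 76 b7 56 73 c3 e9 is 10 bytes > B = 6, so hash it first: H(key) = 81 1c, then zero-pad to 6 bytes: K' = 81 1c 00 00 00 00.
K' ⊕ ipad = b7 2a 36 36 36 36; K' ⊕ opad = dd 40 5c 5c 5c 5c.
Inner hash: even-index sum = 557 mod 256 = 45; odd-index sum = 382 mod 256 = 126 → 2d 7e.
Outer hash (recomputed tag): even-index sum = 450 mod 256 = 194; odd-index sum = 374 mod 256 = 118 → c2 76.
Recomputed tag = c276; claimed = c276 → match.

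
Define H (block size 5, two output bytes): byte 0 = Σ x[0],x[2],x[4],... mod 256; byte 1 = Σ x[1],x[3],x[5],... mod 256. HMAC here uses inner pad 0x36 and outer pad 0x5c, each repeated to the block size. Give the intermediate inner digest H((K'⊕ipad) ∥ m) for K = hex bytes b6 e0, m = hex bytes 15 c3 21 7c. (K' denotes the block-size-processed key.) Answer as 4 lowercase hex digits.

2b42

Key hex bytes b6 e0 is 2 bytes ≤ B = 5; zero-pad to 5 bytes: K' = b6 e0 00 00 00.
K' ⊕ ipad = 80 d6 36 36 36.
Inner input = 80 d6 36 36 36 ∥ 15 c3 21 7c.
Inner hash: even-index sum = 555 mod 256 = 43; odd-index sum = 322 mod 256 = 66 → 2b 42.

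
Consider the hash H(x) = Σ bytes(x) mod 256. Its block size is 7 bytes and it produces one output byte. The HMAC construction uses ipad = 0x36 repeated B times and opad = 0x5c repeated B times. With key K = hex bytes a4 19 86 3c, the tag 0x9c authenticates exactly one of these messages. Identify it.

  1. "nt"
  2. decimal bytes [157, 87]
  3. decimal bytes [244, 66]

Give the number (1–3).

Key hex bytes a4 19 86 3c is 4 bytes ≤ B = 7; zero-pad to 7 bytes: K' = a4 19 86 3c 00 00 00.
K' ⊕ ipad = 92 2f b0 0a 36 36 36; K' ⊕ opad = f8 45 da 60 5c 5c 5c.
m1: inner = H(92 2f b0 0a 36 36 36 6e 74) = ff; tag = H(f8 45 da 60 5c 5c 5c ff) = 8a
m2: inner = H(92 2f b0 0a 36 36 36 9d 57) = 11; tag = H(f8 45 da 60 5c 5c 5c 11) = 9c ← matches
m3: inner = H(92 2f b0 0a 36 36 36 f4 42) = 53; tag = H(f8 45 da 60 5c 5c 5c 53) = de

2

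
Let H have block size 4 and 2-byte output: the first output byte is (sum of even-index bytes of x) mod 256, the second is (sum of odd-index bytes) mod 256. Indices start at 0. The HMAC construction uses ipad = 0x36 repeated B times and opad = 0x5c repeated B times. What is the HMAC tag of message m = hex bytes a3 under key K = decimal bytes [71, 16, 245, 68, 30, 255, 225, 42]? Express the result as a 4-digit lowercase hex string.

a9fe

Key decimal bytes [71, 16, 245, 68, 30, 255, 225, 42] = 47 10 f5 44 1e ff e1 2a is 8 bytes > B = 4, so hash it first: H(key) = 3b 7d, then zero-pad to 4 bytes: K' = 3b 7d 00 00.
K' ⊕ ipad = 0d 4b 36 36.  K' ⊕ opad = 67 21 5c 5c.
Inner input = (K'⊕ipad) ∥ m = 0d 4b 36 36 ∥ a3.
Inner hash: even-index sum = 230 mod 256 = 230; odd-index sum = 129 mod 256 = 129 → e6 81.
Outer input = (K'⊕opad) ∥ inner = 67 21 5c 5c ∥ e6 81.
Outer hash (tag): even-index sum = 425 mod 256 = 169; odd-index sum = 254 mod 256 = 254 → a9 fe.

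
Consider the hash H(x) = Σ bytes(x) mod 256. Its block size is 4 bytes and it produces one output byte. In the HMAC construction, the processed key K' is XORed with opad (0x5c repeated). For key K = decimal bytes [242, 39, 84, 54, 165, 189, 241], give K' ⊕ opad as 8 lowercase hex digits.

Key decimal bytes [242, 39, 84, 54, 165, 189, 241] = f2 27 54 36 a5 bd f1 is 7 bytes > B = 4, so hash it first: H(key) = f6, then zero-pad to 4 bytes: K' = f6 00 00 00.
XOR each byte with 0x5c: f6⊕5c=aa, 00⊕5c=5c, 00⊕5c=5c, 00⊕5c=5c.

aa5c5c5c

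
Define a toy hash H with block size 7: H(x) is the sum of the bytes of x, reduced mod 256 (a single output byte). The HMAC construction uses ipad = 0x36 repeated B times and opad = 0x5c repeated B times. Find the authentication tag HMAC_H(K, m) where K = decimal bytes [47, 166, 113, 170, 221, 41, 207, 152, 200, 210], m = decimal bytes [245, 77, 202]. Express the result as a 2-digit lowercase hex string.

e4

Key decimal bytes [47, 166, 113, 170, 221, 41, 207, 152, 200, 210] = 2f a6 71 aa dd 29 cf 98 c8 d2 is 10 bytes > B = 7, so hash it first: H(key) = f7, then zero-pad to 7 bytes: K' = f7 00 00 00 00 00 00.
K' ⊕ ipad = c1 36 36 36 36 36 36.  K' ⊕ opad = ab 5c 5c 5c 5c 5c 5c.
Inner input = (K'⊕ipad) ∥ m = c1 36 36 36 36 36 36 ∥ f5 4d ca.
Inner hash: sum = 193+54+54+54+54+54+54+245+77+202 = 1041; mod 256 = 17 → 11.
Outer input = (K'⊕opad) ∥ inner = ab 5c 5c 5c 5c 5c 5c ∥ 11.
Outer hash (tag): sum = 171+92+92+92+92+92+92+17 = 740; mod 256 = 228 → e4.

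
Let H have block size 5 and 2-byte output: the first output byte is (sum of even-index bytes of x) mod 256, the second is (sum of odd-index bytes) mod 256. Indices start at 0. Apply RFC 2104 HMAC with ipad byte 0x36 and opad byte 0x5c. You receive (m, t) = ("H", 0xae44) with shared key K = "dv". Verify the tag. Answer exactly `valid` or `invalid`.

Key "dv" = 64 76 is 2 bytes ≤ B = 5; zero-pad to 5 bytes: K' = 64 76 00 00 00.
K' ⊕ ipad = 52 40 36 36 36; K' ⊕ opad = 38 2a 5c 5c 5c.
Inner hash: even-index sum = 190 mod 256 = 190; odd-index sum = 190 mod 256 = 190 → be be.
Outer hash (recomputed tag): even-index sum = 430 mod 256 = 174; odd-index sum = 324 mod 256 = 68 → ae 44.
Recomputed tag = ae44; claimed = ae44 → match.

valid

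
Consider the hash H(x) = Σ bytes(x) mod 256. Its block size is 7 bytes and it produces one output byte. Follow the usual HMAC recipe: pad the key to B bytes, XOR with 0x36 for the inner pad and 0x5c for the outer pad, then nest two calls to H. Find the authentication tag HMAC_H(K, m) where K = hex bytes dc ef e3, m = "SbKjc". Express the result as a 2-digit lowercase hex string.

9f

Key hex bytes dc ef e3 is 3 bytes ≤ B = 7; zero-pad to 7 bytes: K' = dc ef e3 00 00 00 00.
K' ⊕ ipad = ea d9 d5 36 36 36 36.  K' ⊕ opad = 80 b3 bf 5c 5c 5c 5c.
Inner input = (K'⊕ipad) ∥ m = ea d9 d5 36 36 36 36 ∥ 53 62 4b 6a 63.
Inner hash: sum = 234+217+213+54+54+54+54+83+98+75+106+99 = 1341; mod 256 = 61 → 3d.
Outer input = (K'⊕opad) ∥ inner = 80 b3 bf 5c 5c 5c 5c ∥ 3d.
Outer hash (tag): sum = 128+179+191+92+92+92+92+61 = 927; mod 256 = 159 → 9f.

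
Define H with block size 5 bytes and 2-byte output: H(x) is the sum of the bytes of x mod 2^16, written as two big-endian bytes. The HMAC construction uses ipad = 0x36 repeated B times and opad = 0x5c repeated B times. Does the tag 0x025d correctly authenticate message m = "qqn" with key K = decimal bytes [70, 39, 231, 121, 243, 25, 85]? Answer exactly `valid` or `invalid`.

Key decimal bytes [70, 39, 231, 121, 243, 25, 85] = 46 27 e7 79 f3 19 55 is 7 bytes > B = 5, so hash it first: H(key) = 03 2e, then zero-pad to 5 bytes: K' = 03 2e 00 00 00.
K' ⊕ ipad = 35 18 36 36 36; K' ⊕ opad = 5f 72 5c 5c 5c.
Inner hash: sum = 53+24+54+54+54+113+113+110 = 575 → 02 3f.
Outer hash (recomputed tag): sum = 95+114+92+92+92+2+63 = 550 → 02 26.
Recomputed tag = 0226; claimed = 025d → mismatch.

invalid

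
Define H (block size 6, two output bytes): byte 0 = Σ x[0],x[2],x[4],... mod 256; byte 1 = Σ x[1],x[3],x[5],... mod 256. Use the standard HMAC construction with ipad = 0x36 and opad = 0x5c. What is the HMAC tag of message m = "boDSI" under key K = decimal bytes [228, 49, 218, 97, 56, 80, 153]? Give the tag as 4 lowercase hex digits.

Key decimal bytes [228, 49, 218, 97, 56, 80, 153] = e4 31 da 61 38 50 99 is 7 bytes > B = 6, so hash it first: H(key) = 8f e2, then zero-pad to 6 bytes: K' = 8f e2 00 00 00 00.
K' ⊕ ipad = b9 d4 36 36 36 36.  K' ⊕ opad = d3 be 5c 5c 5c 5c.
Inner input = (K'⊕ipad) ∥ m = b9 d4 36 36 36 36 ∥ 62 6f 44 53 49.
Inner hash: even-index sum = 532 mod 256 = 20; odd-index sum = 514 mod 256 = 2 → 14 02.
Outer input = (K'⊕opad) ∥ inner = d3 be 5c 5c 5c 5c ∥ 14 02.
Outer hash (tag): even-index sum = 415 mod 256 = 159; odd-index sum = 376 mod 256 = 120 → 9f 78.

9f78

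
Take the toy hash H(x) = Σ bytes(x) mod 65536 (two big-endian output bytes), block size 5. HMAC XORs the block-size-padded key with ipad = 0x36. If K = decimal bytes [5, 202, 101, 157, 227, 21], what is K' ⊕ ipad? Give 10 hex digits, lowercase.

Key decimal bytes [5, 202, 101, 157, 227, 21] = 05 ca 65 9d e3 15 is 6 bytes > B = 5, so hash it first: H(key) = 02 c9, then zero-pad to 5 bytes: K' = 02 c9 00 00 00.
XOR each byte with 0x36: 02⊕36=34, c9⊕36=ff, 00⊕36=36, 00⊕36=36, 00⊕36=36.

34ff363636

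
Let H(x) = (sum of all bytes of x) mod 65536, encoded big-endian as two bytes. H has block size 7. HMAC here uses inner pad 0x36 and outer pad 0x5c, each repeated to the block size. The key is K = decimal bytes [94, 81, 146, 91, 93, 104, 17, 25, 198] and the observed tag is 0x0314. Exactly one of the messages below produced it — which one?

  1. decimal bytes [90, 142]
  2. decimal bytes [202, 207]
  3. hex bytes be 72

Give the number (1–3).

Key decimal bytes [94, 81, 146, 91, 93, 104, 17, 25, 198] = 5e 51 92 5b 5d 68 11 19 c6 is 9 bytes > B = 7, so hash it first: H(key) = 03 51, then zero-pad to 7 bytes: K' = 03 51 00 00 00 00 00.
K' ⊕ ipad = 35 67 36 36 36 36 36; K' ⊕ opad = 5f 0d 5c 5c 5c 5c 5c.
m1: inner = H(35 67 36 36 36 36 36 5a 8e) = 02 92; tag = H(5f 0d 5c 5c 5c 5c 5c 02 92) = 02cc
m2: inner = H(35 67 36 36 36 36 36 ca cf) = 03 43; tag = H(5f 0d 5c 5c 5c 5c 5c 03 43) = 027e
m3: inner = H(35 67 36 36 36 36 36 be 72) = 02 da; tag = H(5f 0d 5c 5c 5c 5c 5c 02 da) = 0314 ← matches

3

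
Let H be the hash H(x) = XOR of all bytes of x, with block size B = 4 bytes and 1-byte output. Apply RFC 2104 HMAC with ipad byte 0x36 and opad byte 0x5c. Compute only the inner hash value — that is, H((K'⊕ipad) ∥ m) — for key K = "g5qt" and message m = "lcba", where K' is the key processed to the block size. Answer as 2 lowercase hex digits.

Key "g5qt" = 67 35 71 74 is exactly B = 4 bytes: K' = 67 35 71 74.
K' ⊕ ipad = 51 03 47 42.
Inner input = 51 03 47 42 ∥ 6c 63 62 61.
Inner hash: XOR 51⊕03⊕47⊕42⊕6c⊕63⊕62⊕61 = 5b.

5b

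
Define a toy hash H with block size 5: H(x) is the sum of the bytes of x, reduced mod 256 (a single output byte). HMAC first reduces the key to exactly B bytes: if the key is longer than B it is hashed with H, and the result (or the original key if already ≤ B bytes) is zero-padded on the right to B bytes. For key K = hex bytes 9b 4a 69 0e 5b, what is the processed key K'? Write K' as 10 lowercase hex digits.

9b4a690e5b

Key hex bytes 9b 4a 69 0e 5b is exactly B = 5 bytes: K' = 9b 4a 69 0e 5b.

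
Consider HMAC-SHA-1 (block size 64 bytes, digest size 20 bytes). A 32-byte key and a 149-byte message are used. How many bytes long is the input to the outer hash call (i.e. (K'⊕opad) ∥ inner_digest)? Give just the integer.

Key is 32 ≤ 64 bytes, zero-padded: |K'| = 64.
Outer input = (K'⊕opad) ∥ H(inner) → 64 + 20 = 84 bytes.

84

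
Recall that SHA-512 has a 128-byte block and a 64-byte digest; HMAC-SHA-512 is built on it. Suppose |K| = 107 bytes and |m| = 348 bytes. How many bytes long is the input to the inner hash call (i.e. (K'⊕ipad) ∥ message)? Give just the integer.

Key is 107 ≤ 128 bytes, zero-padded: |K'| = 128.
Inner input = (K'⊕ipad) ∥ m → 128 + 348 = 476 bytes.

476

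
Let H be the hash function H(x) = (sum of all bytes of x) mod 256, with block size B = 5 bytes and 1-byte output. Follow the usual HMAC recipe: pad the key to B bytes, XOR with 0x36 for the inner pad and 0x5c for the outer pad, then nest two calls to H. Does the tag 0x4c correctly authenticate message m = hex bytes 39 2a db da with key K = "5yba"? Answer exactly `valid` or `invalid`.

invalid

Key "5yba" = 35 79 62 61 is 4 bytes ≤ B = 5; zero-pad to 5 bytes: K' = 35 79 62 61 00.
K' ⊕ ipad = 03 4f 54 57 36; K' ⊕ opad = 69 25 3e 3d 5c.
Inner hash: sum = 3+79+84+87+54+57+42+219+218 = 843; mod 256 = 75 → 4b.
Outer hash (recomputed tag): sum = 105+37+62+61+92+75 = 432; mod 256 = 176 → b0.
Recomputed tag = b0; claimed = 4c → mismatch.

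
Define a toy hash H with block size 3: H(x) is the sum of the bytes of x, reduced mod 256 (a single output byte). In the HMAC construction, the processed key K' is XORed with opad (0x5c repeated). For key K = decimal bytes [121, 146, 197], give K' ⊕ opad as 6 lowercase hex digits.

25ce99

Key decimal bytes [121, 146, 197] = 79 92 c5 is exactly B = 3 bytes: K' = 79 92 c5.
XOR each byte with 0x5c: 79⊕5c=25, 92⊕5c=ce, c5⊕5c=99.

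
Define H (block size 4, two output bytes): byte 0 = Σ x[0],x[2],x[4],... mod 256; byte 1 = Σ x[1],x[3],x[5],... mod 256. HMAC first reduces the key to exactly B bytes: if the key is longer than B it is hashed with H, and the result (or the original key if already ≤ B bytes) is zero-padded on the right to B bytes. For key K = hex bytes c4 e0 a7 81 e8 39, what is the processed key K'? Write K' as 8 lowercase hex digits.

539a0000

|K| = 6 > B = 4, so first hash the key.
H(K): even-index sum = 595 mod 256 = 83; odd-index sum = 410 mod 256 = 154 → 53 9a.
Zero-pad H(K) = 53 9a to 4 bytes: K' = 53 9a 00 00.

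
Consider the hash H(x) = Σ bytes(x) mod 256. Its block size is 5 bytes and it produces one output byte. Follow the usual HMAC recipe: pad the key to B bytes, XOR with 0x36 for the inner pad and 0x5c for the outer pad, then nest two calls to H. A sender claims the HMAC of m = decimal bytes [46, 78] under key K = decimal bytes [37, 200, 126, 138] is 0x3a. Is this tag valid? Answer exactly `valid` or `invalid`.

Key decimal bytes [37, 200, 126, 138] = 25 c8 7e 8a is 4 bytes ≤ B = 5; zero-pad to 5 bytes: K' = 25 c8 7e 8a 00.
K' ⊕ ipad = 13 fe 48 bc 36; K' ⊕ opad = 79 94 22 d6 5c.
Inner hash: sum = 19+254+72+188+54+46+78 = 711; mod 256 = 199 → c7.
Outer hash (recomputed tag): sum = 121+148+34+214+92+199 = 808; mod 256 = 40 → 28.
Recomputed tag = 28; claimed = 3a → mismatch.

invalid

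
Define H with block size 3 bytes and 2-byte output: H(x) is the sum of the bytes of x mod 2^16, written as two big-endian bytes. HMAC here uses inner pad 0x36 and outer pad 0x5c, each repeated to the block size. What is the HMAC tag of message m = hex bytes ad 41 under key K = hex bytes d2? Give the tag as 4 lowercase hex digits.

0186

Key hex bytes d2 is 1 byte ≤ B = 3; zero-pad to 3 bytes: K' = d2 00 00.
K' ⊕ ipad = e4 36 36.  K' ⊕ opad = 8e 5c 5c.
Inner input = (K'⊕ipad) ∥ m = e4 36 36 ∥ ad 41.
Inner hash: sum = 228+54+54+173+65 = 574 → 02 3e.
Outer input = (K'⊕opad) ∥ inner = 8e 5c 5c ∥ 02 3e.
Outer hash (tag): sum = 142+92+92+2+62 = 390 → 01 86.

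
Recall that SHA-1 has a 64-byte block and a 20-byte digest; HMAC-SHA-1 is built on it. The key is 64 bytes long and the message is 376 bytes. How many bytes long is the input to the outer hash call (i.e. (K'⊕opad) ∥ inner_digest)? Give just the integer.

84

Key is 64 ≤ 64 bytes, zero-padded: |K'| = 64.
Outer input = (K'⊕opad) ∥ H(inner) → 64 + 20 = 84 bytes.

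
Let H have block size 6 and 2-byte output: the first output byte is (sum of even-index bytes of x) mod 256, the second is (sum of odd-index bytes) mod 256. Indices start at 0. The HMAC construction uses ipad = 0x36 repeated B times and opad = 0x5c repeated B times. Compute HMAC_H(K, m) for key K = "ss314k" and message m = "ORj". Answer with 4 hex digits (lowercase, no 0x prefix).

0bce

Key "ss314k" = 73 73 33 31 34 6b is exactly B = 6 bytes: K' = 73 73 33 31 34 6b.
K' ⊕ ipad = 45 45 05 07 02 5d.  K' ⊕ opad = 2f 2f 6f 6d 68 37.
Inner input = (K'⊕ipad) ∥ m = 45 45 05 07 02 5d ∥ 4f 52 6a.
Inner hash: even-index sum = 261 mod 256 = 5; odd-index sum = 251 mod 256 = 251 → 05 fb.
Outer input = (K'⊕opad) ∥ inner = 2f 2f 6f 6d 68 37 ∥ 05 fb.
Outer hash (tag): even-index sum = 267 mod 256 = 11; odd-index sum = 462 mod 256 = 206 → 0b ce.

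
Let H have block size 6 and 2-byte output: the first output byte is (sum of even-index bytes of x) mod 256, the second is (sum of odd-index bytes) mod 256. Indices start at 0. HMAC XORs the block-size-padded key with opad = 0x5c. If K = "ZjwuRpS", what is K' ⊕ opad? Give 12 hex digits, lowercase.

Key "ZjwuRpS" = 5a 6a 77 75 52 70 53 is 7 bytes > B = 6, so hash it first: H(key) = 76 4f, then zero-pad to 6 bytes: K' = 76 4f 00 00 00 00.
XOR each byte with 0x5c: 76⊕5c=2a, 4f⊕5c=13, 00⊕5c=5c, 00⊕5c=5c, 00⊕5c=5c, 00⊕5c=5c.

2a135c5c5c5c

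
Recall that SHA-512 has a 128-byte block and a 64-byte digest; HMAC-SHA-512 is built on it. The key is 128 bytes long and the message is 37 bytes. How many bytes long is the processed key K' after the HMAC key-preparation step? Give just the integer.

Key is 128 ≤ 128 bytes, zero-padded: |K'| = 128.

128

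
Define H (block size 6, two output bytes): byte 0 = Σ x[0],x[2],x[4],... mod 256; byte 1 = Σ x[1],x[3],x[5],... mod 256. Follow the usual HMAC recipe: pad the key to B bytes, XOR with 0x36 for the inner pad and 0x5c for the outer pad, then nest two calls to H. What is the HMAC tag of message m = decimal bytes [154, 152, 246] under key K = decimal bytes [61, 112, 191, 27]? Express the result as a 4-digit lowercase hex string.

Key decimal bytes [61, 112, 191, 27] = 3d 70 bf 1b is 4 bytes ≤ B = 6; zero-pad to 6 bytes: K' = 3d 70 bf 1b 00 00.
K' ⊕ ipad = 0b 46 89 2d 36 36.  K' ⊕ opad = 61 2c e3 47 5c 5c.
Inner input = (K'⊕ipad) ∥ m = 0b 46 89 2d 36 36 ∥ 9a 98 f6.
Inner hash: even-index sum = 602 mod 256 = 90; odd-index sum = 321 mod 256 = 65 → 5a 41.
Outer input = (K'⊕opad) ∥ inner = 61 2c e3 47 5c 5c ∥ 5a 41.
Outer hash (tag): even-index sum = 506 mod 256 = 250; odd-index sum = 272 mod 256 = 16 → fa 10.

fa10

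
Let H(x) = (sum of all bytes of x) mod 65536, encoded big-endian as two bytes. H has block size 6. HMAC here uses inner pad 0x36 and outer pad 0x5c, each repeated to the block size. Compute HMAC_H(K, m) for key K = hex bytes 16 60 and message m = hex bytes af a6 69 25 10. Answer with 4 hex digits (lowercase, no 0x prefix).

Key hex bytes 16 60 is 2 bytes ≤ B = 6; zero-pad to 6 bytes: K' = 16 60 00 00 00 00.
K' ⊕ ipad = 20 56 36 36 36 36.  K' ⊕ opad = 4a 3c 5c 5c 5c 5c.
Inner input = (K'⊕ipad) ∥ m = 20 56 36 36 36 36 ∥ af a6 69 25 10.
Inner hash: sum = 32+86+54+54+54+54+175+166+105+37+16 = 833 → 03 41.
Outer input = (K'⊕opad) ∥ inner = 4a 3c 5c 5c 5c 5c ∥ 03 41.
Outer hash (tag): sum = 74+60+92+92+92+92+3+65 = 570 → 02 3a.

023a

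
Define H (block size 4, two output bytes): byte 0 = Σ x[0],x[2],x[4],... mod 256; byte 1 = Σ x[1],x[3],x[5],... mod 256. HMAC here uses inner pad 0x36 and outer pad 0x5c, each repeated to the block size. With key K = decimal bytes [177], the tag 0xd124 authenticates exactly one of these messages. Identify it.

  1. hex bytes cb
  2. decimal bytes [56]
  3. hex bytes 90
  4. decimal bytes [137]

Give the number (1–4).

Key decimal bytes [177] = b1 is 1 byte ≤ B = 4; zero-pad to 4 bytes: K' = b1 00 00 00.
K' ⊕ ipad = 87 36 36 36; K' ⊕ opad = ed 5c 5c 5c.
m1: inner = H(87 36 36 36 cb) = 88 6c; tag = H(ed 5c 5c 5c 88 6c) = d124 ← matches
m2: inner = H(87 36 36 36 38) = f5 6c; tag = H(ed 5c 5c 5c f5 6c) = 3e24
m3: inner = H(87 36 36 36 90) = 4d 6c; tag = H(ed 5c 5c 5c 4d 6c) = 9624
m4: inner = H(87 36 36 36 89) = 46 6c; tag = H(ed 5c 5c 5c 46 6c) = 8f24

1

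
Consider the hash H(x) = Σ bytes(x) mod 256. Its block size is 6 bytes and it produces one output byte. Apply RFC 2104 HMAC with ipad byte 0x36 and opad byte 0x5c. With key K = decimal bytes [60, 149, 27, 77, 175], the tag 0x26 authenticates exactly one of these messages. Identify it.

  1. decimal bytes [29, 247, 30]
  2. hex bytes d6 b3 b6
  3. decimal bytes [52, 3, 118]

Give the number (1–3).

1

Key decimal bytes [60, 149, 27, 77, 175] = 3c 95 1b 4d af is 5 bytes ≤ B = 6; zero-pad to 6 bytes: K' = 3c 95 1b 4d af 00.
K' ⊕ ipad = 0a a3 2d 7b 99 36; K' ⊕ opad = 60 c9 47 11 f3 5c.
m1: inner = H(0a a3 2d 7b 99 36 1d f7 1e) = 56; tag = H(60 c9 47 11 f3 5c 56) = 26 ← matches
m2: inner = H(0a a3 2d 7b 99 36 d6 b3 b6) = 63; tag = H(60 c9 47 11 f3 5c 63) = 33
m3: inner = H(0a a3 2d 7b 99 36 34 03 76) = d1; tag = H(60 c9 47 11 f3 5c d1) = a1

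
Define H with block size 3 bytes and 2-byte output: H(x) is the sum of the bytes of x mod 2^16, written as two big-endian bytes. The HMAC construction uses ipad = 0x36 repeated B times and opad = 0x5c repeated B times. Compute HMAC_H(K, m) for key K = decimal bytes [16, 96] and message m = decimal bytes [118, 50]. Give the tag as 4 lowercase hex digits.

Key decimal bytes [16, 96] = 10 60 is 2 bytes ≤ B = 3; zero-pad to 3 bytes: K' = 10 60 00.
K' ⊕ ipad = 26 56 36.  K' ⊕ opad = 4c 3c 5c.
Inner input = (K'⊕ipad) ∥ m = 26 56 36 ∥ 76 32.
Inner hash: sum = 38+86+54+118+50 = 346 → 01 5a.
Outer input = (K'⊕opad) ∥ inner = 4c 3c 5c ∥ 01 5a.
Outer hash (tag): sum = 76+60+92+1+90 = 319 → 01 3f.

013f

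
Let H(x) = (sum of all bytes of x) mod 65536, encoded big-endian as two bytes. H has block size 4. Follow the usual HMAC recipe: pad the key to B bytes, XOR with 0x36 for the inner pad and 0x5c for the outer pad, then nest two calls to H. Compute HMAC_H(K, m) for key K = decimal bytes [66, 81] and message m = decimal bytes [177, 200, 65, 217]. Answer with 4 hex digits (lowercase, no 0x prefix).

01c0

Key decimal bytes [66, 81] = 42 51 is 2 bytes ≤ B = 4; zero-pad to 4 bytes: K' = 42 51 00 00.
K' ⊕ ipad = 74 67 36 36.  K' ⊕ opad = 1e 0d 5c 5c.
Inner input = (K'⊕ipad) ∥ m = 74 67 36 36 ∥ b1 c8 41 d9.
Inner hash: sum = 116+103+54+54+177+200+65+217 = 986 → 03 da.
Outer input = (K'⊕opad) ∥ inner = 1e 0d 5c 5c ∥ 03 da.
Outer hash (tag): sum = 30+13+92+92+3+218 = 448 → 01 c0.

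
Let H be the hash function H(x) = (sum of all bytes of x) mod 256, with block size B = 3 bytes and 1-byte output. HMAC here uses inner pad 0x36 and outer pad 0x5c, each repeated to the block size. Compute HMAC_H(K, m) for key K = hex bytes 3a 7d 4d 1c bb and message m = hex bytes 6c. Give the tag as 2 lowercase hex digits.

Key hex bytes 3a 7d 4d 1c bb is 5 bytes > B = 3, so hash it first: H(key) = db, then zero-pad to 3 bytes: K' = db 00 00.
K' ⊕ ipad = ed 36 36.  K' ⊕ opad = 87 5c 5c.
Inner input = (K'⊕ipad) ∥ m = ed 36 36 ∥ 6c.
Inner hash: sum = 237+54+54+108 = 453; mod 256 = 197 → c5.
Outer input = (K'⊕opad) ∥ inner = 87 5c 5c ∥ c5.
Outer hash (tag): sum = 135+92+92+197 = 516; mod 256 = 4 → 04.

04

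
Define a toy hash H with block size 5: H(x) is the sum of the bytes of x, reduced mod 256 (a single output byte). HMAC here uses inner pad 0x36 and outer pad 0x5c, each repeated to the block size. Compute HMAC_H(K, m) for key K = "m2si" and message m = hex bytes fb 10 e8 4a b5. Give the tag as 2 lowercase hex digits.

Key "m2si" = 6d 32 73 69 is 4 bytes ≤ B = 5; zero-pad to 5 bytes: K' = 6d 32 73 69 00.
K' ⊕ ipad = 5b 04 45 5f 36.  K' ⊕ opad = 31 6e 2f 35 5c.
Inner input = (K'⊕ipad) ∥ m = 5b 04 45 5f 36 ∥ fb 10 e8 4a b5.
Inner hash: sum = 91+4+69+95+54+251+16+232+74+181 = 1067; mod 256 = 43 → 2b.
Outer input = (K'⊕opad) ∥ inner = 31 6e 2f 35 5c ∥ 2b.
Outer hash (tag): sum = 49+110+47+53+92+43 = 394; mod 256 = 138 → 8a.

8a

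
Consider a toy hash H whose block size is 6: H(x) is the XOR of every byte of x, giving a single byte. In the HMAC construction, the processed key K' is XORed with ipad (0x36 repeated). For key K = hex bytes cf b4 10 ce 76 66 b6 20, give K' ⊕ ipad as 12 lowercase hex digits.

Key hex bytes cf b4 10 ce 76 66 b6 20 is 8 bytes > B = 6, so hash it first: H(key) = 23, then zero-pad to 6 bytes: K' = 23 00 00 00 00 00.
XOR each byte with 0x36: 23⊕36=15, 00⊕36=36, 00⊕36=36, 00⊕36=36, 00⊕36=36, 00⊕36=36.

153636363636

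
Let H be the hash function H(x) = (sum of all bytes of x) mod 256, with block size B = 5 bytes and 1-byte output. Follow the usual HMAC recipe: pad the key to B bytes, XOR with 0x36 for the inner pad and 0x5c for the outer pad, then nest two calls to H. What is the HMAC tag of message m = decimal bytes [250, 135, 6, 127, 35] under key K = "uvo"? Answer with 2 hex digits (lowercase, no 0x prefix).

Key "uvo" = 75 76 6f is 3 bytes ≤ B = 5; zero-pad to 5 bytes: K' = 75 76 6f 00 00.
K' ⊕ ipad = 43 40 59 36 36.  K' ⊕ opad = 29 2a 33 5c 5c.
Inner input = (K'⊕ipad) ∥ m = 43 40 59 36 36 ∥ fa 87 06 7f 23.
Inner hash: sum = 67+64+89+54+54+250+135+6+127+35 = 881; mod 256 = 113 → 71.
Outer input = (K'⊕opad) ∥ inner = 29 2a 33 5c 5c ∥ 71.
Outer hash (tag): sum = 41+42+51+92+92+113 = 431; mod 256 = 175 → af.

af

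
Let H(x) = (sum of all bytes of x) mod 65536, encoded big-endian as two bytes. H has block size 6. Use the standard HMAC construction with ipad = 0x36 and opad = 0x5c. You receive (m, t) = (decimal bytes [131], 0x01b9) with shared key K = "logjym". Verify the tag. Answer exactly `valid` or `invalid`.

valid

Key "logjym" = 6c 6f 67 6a 79 6d is exactly B = 6 bytes: K' = 6c 6f 67 6a 79 6d.
K' ⊕ ipad = 5a 59 51 5c 4f 5b; K' ⊕ opad = 30 33 3b 36 25 31.
Inner hash: sum = 90+89+81+92+79+91+131 = 653 → 02 8d.
Outer hash (recomputed tag): sum = 48+51+59+54+37+49+2+141 = 441 → 01 b9.
Recomputed tag = 01b9; claimed = 01b9 → match.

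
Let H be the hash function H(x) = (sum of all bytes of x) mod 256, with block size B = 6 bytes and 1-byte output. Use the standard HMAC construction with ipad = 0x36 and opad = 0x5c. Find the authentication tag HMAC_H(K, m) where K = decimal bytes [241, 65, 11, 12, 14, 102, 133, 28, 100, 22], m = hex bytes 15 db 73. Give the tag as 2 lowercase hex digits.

Key decimal bytes [241, 65, 11, 12, 14, 102, 133, 28, 100, 22] = f1 41 0b 0c 0e 66 85 1c 64 16 is 10 bytes > B = 6, so hash it first: H(key) = d8, then zero-pad to 6 bytes: K' = d8 00 00 00 00 00.
K' ⊕ ipad = ee 36 36 36 36 36.  K' ⊕ opad = 84 5c 5c 5c 5c 5c.
Inner input = (K'⊕ipad) ∥ m = ee 36 36 36 36 36 ∥ 15 db 73.
Inner hash: sum = 238+54+54+54+54+54+21+219+115 = 863; mod 256 = 95 → 5f.
Outer input = (K'⊕opad) ∥ inner = 84 5c 5c 5c 5c 5c ∥ 5f.
Outer hash (tag): sum = 132+92+92+92+92+92+95 = 687; mod 256 = 175 → af.

af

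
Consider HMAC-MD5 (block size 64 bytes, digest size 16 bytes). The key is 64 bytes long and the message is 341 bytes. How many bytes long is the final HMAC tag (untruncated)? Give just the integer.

The tag is one MD5 digest: 16 bytes.

16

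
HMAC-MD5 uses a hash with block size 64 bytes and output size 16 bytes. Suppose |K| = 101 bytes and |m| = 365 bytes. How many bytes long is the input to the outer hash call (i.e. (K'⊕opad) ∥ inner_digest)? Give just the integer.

Key is 101 > 64 bytes, so it is hashed to 16 bytes then zero-padded to 64: |K'| = 64.
Outer input = (K'⊕opad) ∥ H(inner) → 64 + 16 = 80 bytes.

80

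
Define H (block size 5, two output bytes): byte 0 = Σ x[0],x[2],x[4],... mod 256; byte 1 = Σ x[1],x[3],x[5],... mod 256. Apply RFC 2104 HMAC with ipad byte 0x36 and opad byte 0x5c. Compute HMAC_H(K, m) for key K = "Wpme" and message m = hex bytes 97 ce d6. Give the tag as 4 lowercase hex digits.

Key "Wpme" = 57 70 6d 65 is 4 bytes ≤ B = 5; zero-pad to 5 bytes: K' = 57 70 6d 65 00.
K' ⊕ ipad = 61 46 5b 53 36.  K' ⊕ opad = 0b 2c 31 39 5c.
Inner input = (K'⊕ipad) ∥ m = 61 46 5b 53 36 ∥ 97 ce d6.
Inner hash: even-index sum = 448 mod 256 = 192; odd-index sum = 518 mod 256 = 6 → c0 06.
Outer input = (K'⊕opad) ∥ inner = 0b 2c 31 39 5c ∥ c0 06.
Outer hash (tag): even-index sum = 158 mod 256 = 158; odd-index sum = 293 mod 256 = 37 → 9e 25.

9e25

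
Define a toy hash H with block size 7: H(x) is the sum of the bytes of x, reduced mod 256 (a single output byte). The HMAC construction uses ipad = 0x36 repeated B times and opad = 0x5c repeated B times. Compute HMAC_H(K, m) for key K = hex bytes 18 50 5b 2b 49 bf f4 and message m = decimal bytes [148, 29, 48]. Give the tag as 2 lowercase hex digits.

37

Key hex bytes 18 50 5b 2b 49 bf f4 is exactly B = 7 bytes: K' = 18 50 5b 2b 49 bf f4.
K' ⊕ ipad = 2e 66 6d 1d 7f 89 c2.  K' ⊕ opad = 44 0c 07 77 15 e3 a8.
Inner input = (K'⊕ipad) ∥ m = 2e 66 6d 1d 7f 89 c2 ∥ 94 1d 30.
Inner hash: sum = 46+102+109+29+127+137+194+148+29+48 = 969; mod 256 = 201 → c9.
Outer input = (K'⊕opad) ∥ inner = 44 0c 07 77 15 e3 a8 ∥ c9.
Outer hash (tag): sum = 68+12+7+119+21+227+168+201 = 823; mod 256 = 55 → 37.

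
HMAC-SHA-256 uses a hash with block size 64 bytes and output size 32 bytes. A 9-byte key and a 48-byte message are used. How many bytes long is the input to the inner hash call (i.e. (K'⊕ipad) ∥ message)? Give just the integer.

112

Key is 9 ≤ 64 bytes, zero-padded: |K'| = 64.
Inner input = (K'⊕ipad) ∥ m → 64 + 48 = 112 bytes.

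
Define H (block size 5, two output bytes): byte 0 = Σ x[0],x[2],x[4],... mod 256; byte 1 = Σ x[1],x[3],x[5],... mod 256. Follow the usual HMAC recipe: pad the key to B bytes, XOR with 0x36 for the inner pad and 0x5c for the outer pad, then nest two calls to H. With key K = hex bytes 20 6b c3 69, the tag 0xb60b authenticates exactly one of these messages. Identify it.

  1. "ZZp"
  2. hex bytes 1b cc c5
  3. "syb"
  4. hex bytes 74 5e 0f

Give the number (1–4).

4

Key hex bytes 20 6b c3 69 is 4 bytes ≤ B = 5; zero-pad to 5 bytes: K' = 20 6b c3 69 00.
K' ⊕ ipad = 16 5d f5 5f 36; K' ⊕ opad = 7c 37 9f 35 5c.
m1: inner = H(16 5d f5 5f 36 5a 5a 70) = 9b 86; tag = H(7c 37 9f 35 5c 9b 86) = fd07
m2: inner = H(16 5d f5 5f 36 1b cc c5) = 0d 9c; tag = H(7c 37 9f 35 5c 0d 9c) = 1379
m3: inner = H(16 5d f5 5f 36 73 79 62) = ba 91; tag = H(7c 37 9f 35 5c ba 91) = 0826
m4: inner = H(16 5d f5 5f 36 74 5e 0f) = 9f 3f; tag = H(7c 37 9f 35 5c 9f 3f) = b60b ← matches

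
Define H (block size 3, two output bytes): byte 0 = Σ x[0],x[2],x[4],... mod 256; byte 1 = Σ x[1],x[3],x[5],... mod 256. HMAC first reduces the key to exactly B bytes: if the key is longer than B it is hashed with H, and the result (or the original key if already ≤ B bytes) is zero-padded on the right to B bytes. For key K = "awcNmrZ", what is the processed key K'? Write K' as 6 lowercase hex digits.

|K| = 7 > B = 3, so first hash the key.
H(K): even-index sum = 395 mod 256 = 139; odd-index sum = 311 mod 256 = 55 → 8b 37.
Zero-pad H(K) = 8b 37 to 3 bytes: K' = 8b 37 00.

8b3700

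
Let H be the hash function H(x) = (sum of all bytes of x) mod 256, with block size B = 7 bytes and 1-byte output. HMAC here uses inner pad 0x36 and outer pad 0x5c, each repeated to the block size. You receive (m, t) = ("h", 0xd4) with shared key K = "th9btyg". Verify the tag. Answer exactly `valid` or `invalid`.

Key "th9btyg" = 74 68 39 62 74 79 67 is exactly B = 7 bytes: K' = 74 68 39 62 74 79 67.
K' ⊕ ipad = 42 5e 0f 54 42 4f 51; K' ⊕ opad = 28 34 65 3e 28 25 3b.
Inner hash: sum = 66+94+15+84+66+79+81+104 = 589; mod 256 = 77 → 4d.
Outer hash (recomputed tag): sum = 40+52+101+62+40+37+59+77 = 468; mod 256 = 212 → d4.
Recomputed tag = d4; claimed = d4 → match.

valid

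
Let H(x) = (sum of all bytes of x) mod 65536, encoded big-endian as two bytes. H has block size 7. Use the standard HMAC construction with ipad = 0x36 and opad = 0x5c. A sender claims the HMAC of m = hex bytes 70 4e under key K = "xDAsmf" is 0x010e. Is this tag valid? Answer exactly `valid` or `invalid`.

Key "xDAsmf" = 78 44 41 73 6d 66 is 6 bytes ≤ B = 7; zero-pad to 7 bytes: K' = 78 44 41 73 6d 66 00.
K' ⊕ ipad = 4e 72 77 45 5b 50 36; K' ⊕ opad = 24 18 1d 2f 31 3a 5c.
Inner hash: sum = 78+114+119+69+91+80+54+112+78 = 795 → 03 1b.
Outer hash (recomputed tag): sum = 36+24+29+47+49+58+92+3+27 = 365 → 01 6d.
Recomputed tag = 016d; claimed = 010e → mismatch.

invalid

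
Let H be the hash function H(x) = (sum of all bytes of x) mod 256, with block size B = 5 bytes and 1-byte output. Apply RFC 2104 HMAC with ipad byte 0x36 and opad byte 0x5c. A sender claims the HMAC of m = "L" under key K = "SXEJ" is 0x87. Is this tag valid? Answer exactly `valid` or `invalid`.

Key "SXEJ" = 53 58 45 4a is 4 bytes ≤ B = 5; zero-pad to 5 bytes: K' = 53 58 45 4a 00.
K' ⊕ ipad = 65 6e 73 7c 36; K' ⊕ opad = 0f 04 19 16 5c.
Inner hash: sum = 101+110+115+124+54+76 = 580; mod 256 = 68 → 44.
Outer hash (recomputed tag): sum = 15+4+25+22+92+68 = 226 → e2.
Recomputed tag = e2; claimed = 87 → mismatch.

invalid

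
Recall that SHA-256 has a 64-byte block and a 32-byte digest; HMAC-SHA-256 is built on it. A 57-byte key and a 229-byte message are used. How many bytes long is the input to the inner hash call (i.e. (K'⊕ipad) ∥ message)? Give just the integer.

293

Key is 57 ≤ 64 bytes, zero-padded: |K'| = 64.
Inner input = (K'⊕ipad) ∥ m → 64 + 229 = 293 bytes.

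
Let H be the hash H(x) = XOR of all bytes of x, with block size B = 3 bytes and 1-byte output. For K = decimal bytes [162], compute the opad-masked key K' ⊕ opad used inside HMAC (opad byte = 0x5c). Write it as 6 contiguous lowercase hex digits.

Key decimal bytes [162] = a2 is 1 byte ≤ B = 3; zero-pad to 3 bytes: K' = a2 00 00.
XOR each byte with 0x5c: a2⊕5c=fe, 00⊕5c=5c, 00⊕5c=5c.

fe5c5c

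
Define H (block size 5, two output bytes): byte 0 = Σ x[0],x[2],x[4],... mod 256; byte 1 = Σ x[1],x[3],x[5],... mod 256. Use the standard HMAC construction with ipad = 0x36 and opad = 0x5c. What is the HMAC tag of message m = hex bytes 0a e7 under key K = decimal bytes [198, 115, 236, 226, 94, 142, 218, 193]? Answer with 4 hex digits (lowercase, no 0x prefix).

4083

Key decimal bytes [198, 115, 236, 226, 94, 142, 218, 193] = c6 73 ec e2 5e 8e da c1 is 8 bytes > B = 5, so hash it first: H(key) = ea a4, then zero-pad to 5 bytes: K' = ea a4 00 00 00.
K' ⊕ ipad = dc 92 36 36 36.  K' ⊕ opad = b6 f8 5c 5c 5c.
Inner input = (K'⊕ipad) ∥ m = dc 92 36 36 36 ∥ 0a e7.
Inner hash: even-index sum = 559 mod 256 = 47; odd-index sum = 210 mod 256 = 210 → 2f d2.
Outer input = (K'⊕opad) ∥ inner = b6 f8 5c 5c 5c ∥ 2f d2.
Outer hash (tag): even-index sum = 576 mod 256 = 64; odd-index sum = 387 mod 256 = 131 → 40 83.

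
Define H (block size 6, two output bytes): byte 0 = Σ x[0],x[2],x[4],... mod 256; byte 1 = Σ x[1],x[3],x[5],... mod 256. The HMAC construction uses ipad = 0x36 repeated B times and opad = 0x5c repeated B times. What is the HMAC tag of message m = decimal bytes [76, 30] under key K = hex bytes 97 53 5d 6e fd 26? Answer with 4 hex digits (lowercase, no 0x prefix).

Key hex bytes 97 53 5d 6e fd 26 is exactly B = 6 bytes: K' = 97 53 5d 6e fd 26.
K' ⊕ ipad = a1 65 6b 58 cb 10.  K' ⊕ opad = cb 0f 01 32 a1 7a.
Inner input = (K'⊕ipad) ∥ m = a1 65 6b 58 cb 10 ∥ 4c 1e.
Inner hash: even-index sum = 547 mod 256 = 35; odd-index sum = 235 mod 256 = 235 → 23 eb.
Outer input = (K'⊕opad) ∥ inner = cb 0f 01 32 a1 7a ∥ 23 eb.
Outer hash (tag): even-index sum = 400 mod 256 = 144; odd-index sum = 422 mod 256 = 166 → 90 a6.

90a6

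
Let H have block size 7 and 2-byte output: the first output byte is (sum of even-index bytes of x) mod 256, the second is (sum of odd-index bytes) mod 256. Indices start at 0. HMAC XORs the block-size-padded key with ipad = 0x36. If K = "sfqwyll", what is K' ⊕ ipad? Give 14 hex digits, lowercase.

455047414f5a5a

Key "sfqwyll" = 73 66 71 77 79 6c 6c is exactly B = 7 bytes: K' = 73 66 71 77 79 6c 6c.
XOR each byte with 0x36: 73⊕36=45, 66⊕36=50, 71⊕36=47, 77⊕36=41, 79⊕36=4f, 6c⊕36=5a, 6c⊕36=5a.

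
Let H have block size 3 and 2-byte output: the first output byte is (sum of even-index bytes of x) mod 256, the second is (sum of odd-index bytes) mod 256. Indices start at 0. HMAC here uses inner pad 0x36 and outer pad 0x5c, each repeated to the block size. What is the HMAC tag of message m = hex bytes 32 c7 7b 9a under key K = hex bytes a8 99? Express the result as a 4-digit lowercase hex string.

Key hex bytes a8 99 is 2 bytes ≤ B = 3; zero-pad to 3 bytes: K' = a8 99 00.
K' ⊕ ipad = 9e af 36.  K' ⊕ opad = f4 c5 5c.
Inner input = (K'⊕ipad) ∥ m = 9e af 36 ∥ 32 c7 7b 9a.
Inner hash: even-index sum = 565 mod 256 = 53; odd-index sum = 348 mod 256 = 92 → 35 5c.
Outer input = (K'⊕opad) ∥ inner = f4 c5 5c ∥ 35 5c.
Outer hash (tag): even-index sum = 428 mod 256 = 172; odd-index sum = 250 mod 256 = 250 → ac fa.

acfa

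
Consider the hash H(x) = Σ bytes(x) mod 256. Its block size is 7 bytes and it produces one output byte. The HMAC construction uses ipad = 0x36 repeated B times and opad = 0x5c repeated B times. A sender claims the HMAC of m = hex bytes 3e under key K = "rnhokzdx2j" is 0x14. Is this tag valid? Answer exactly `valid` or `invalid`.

Key "rnhokzdx2j" = 72 6e 68 6f 6b 7a 64 78 32 6a is 10 bytes > B = 7, so hash it first: H(key) = 14, then zero-pad to 7 bytes: K' = 14 00 00 00 00 00 00.
K' ⊕ ipad = 22 36 36 36 36 36 36; K' ⊕ opad = 48 5c 5c 5c 5c 5c 5c.
Inner hash: sum = 34+54+54+54+54+54+54+62 = 420; mod 256 = 164 → a4.
Outer hash (recomputed tag): sum = 72+92+92+92+92+92+92+164 = 788; mod 256 = 20 → 14.
Recomputed tag = 14; claimed = 14 → match.

valid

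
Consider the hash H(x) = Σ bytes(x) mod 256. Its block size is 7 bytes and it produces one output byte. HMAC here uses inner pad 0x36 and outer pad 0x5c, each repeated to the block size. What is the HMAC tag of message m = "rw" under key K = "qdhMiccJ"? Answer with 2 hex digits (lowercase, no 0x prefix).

Key "qdhMiccJ" = 71 64 68 4d 69 63 63 4a is 8 bytes > B = 7, so hash it first: H(key) = 03, then zero-pad to 7 bytes: K' = 03 00 00 00 00 00 00.
K' ⊕ ipad = 35 36 36 36 36 36 36.  K' ⊕ opad = 5f 5c 5c 5c 5c 5c 5c.
Inner input = (K'⊕ipad) ∥ m = 35 36 36 36 36 36 36 ∥ 72 77.
Inner hash: sum = 53+54+54+54+54+54+54+114+119 = 610; mod 256 = 98 → 62.
Outer input = (K'⊕opad) ∥ inner = 5f 5c 5c 5c 5c 5c 5c ∥ 62.
Outer hash (tag): sum = 95+92+92+92+92+92+92+98 = 745; mod 256 = 233 → e9.

e9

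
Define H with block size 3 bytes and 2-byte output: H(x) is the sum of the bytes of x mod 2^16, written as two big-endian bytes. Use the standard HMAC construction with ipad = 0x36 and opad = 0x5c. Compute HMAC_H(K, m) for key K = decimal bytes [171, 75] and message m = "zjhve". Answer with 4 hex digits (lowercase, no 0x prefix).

01e4

Key decimal bytes [171, 75] = ab 4b is 2 bytes ≤ B = 3; zero-pad to 3 bytes: K' = ab 4b 00.
K' ⊕ ipad = 9d 7d 36.  K' ⊕ opad = f7 17 5c.
Inner input = (K'⊕ipad) ∥ m = 9d 7d 36 ∥ 7a 6a 68 76 65.
Inner hash: sum = 157+125+54+122+106+104+118+101 = 887 → 03 77.
Outer input = (K'⊕opad) ∥ inner = f7 17 5c ∥ 03 77.
Outer hash (tag): sum = 247+23+92+3+119 = 484 → 01 e4.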